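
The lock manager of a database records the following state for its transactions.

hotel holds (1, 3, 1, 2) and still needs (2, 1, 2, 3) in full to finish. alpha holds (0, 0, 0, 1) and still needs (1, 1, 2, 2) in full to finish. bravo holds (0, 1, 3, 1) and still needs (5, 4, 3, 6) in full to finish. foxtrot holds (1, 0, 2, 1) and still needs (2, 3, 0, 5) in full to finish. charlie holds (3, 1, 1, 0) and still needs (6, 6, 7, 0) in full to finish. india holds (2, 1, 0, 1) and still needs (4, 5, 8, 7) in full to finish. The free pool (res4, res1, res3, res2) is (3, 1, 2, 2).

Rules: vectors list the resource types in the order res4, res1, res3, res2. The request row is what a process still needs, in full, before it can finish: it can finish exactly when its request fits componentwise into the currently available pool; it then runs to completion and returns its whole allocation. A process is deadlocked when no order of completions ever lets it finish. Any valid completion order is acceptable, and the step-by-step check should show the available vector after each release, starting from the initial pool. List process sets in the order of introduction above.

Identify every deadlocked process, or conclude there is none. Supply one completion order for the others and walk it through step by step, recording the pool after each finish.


The deadlocked set is empty.
Key observation: alpha leads a chain of completions in which each release enables another process.
The rest can finish in the order alpha, hotel, foxtrot, bravo, india, charlie. Check, step by step:
  pool = (3, 1, 2, 2)
  alpha needs (1, 1, 2, 2) <= (3, 1, 2, 2) -> finishes; pool += (0, 0, 0, 1) = (3, 1, 2, 3)
  hotel needs (2, 1, 2, 3) <= (3, 1, 2, 3) -> finishes; pool += (1, 3, 1, 2) = (4, 4, 3, 5)
  foxtrot needs (2, 3, 0, 5) <= (4, 4, 3, 5) -> finishes; pool += (1, 0, 2, 1) = (5, 4, 5, 6)
  bravo needs (5, 4, 3, 6) <= (5, 4, 5, 6) -> finishes; pool += (0, 1, 3, 1) = (5, 5, 8, 7)
  india needs (4, 5, 8, 7) <= (5, 5, 8, 7) -> finishes; pool += (2, 1, 0, 1) = (7, 6, 8, 8)
  charlie needs (6, 6, 7, 0) <= (7, 6, 8, 8) -> finishes; pool += (3, 1, 1, 0) = (10, 7, 9, 8)


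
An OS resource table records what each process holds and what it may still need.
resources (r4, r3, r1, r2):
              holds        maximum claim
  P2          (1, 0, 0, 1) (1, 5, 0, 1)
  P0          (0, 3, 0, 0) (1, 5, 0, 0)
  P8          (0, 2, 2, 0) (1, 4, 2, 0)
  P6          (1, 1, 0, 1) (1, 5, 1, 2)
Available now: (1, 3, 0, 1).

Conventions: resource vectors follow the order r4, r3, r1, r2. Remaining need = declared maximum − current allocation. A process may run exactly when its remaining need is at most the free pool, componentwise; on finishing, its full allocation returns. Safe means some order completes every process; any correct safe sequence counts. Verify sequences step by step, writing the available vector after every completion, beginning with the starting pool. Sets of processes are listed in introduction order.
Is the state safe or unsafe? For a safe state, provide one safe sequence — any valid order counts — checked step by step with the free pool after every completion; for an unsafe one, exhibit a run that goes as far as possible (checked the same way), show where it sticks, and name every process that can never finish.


SAFE. One safe sequence: P0, P2, P8, P6.
Key observation: P0 is the earliest step where a requested resource binds exactly: need (1, 2, 0, 0), pool (1, 3, 0, 1) at its turn.
Walking it through:
  pool = (1, 3, 0, 1)
  P0 needs (1, 2, 0, 0) <= (1, 3, 0, 1) -> finishes; pool += (0, 3, 0, 0) = (1, 6, 0, 1)
  P2 needs (0, 5, 0, 0) <= (1, 6, 0, 1) -> finishes; pool += (1, 0, 0, 1) = (2, 6, 0, 2)
  P8 needs (1, 2, 0, 0) <= (2, 6, 0, 2) -> finishes; pool += (0, 2, 2, 0) = (2, 8, 2, 2)
  P6 needs (0, 4, 1, 1) <= (2, 8, 2, 2) -> finishes; pool += (1, 1, 0, 1) = (3, 9, 2, 3)


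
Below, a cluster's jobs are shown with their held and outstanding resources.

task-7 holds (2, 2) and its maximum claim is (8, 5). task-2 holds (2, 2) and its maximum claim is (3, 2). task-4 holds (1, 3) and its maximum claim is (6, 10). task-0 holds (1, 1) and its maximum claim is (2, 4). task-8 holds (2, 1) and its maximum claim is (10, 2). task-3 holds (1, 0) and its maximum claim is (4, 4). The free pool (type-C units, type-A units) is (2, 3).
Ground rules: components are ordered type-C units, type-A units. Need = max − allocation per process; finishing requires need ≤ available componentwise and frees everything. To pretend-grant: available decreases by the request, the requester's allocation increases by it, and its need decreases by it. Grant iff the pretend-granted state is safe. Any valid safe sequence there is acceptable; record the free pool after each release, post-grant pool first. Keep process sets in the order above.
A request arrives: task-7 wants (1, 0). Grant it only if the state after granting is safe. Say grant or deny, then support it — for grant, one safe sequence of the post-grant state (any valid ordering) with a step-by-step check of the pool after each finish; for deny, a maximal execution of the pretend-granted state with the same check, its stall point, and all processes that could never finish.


GRANT. The post-grant state is safe; one safe sequence: task-2, task-0, task-3, task-7, task-8, task-4.
Key observation: even at the reduced pool (1, 3), task-2 fits immediately, so safety survives the grant.
Check on the post-grant state, step by step:
  pool = (1, 3)
  run task-2 (needs (1, 0), free (1, 3)); after release of (2, 2) the pool is (3, 5)
  run task-0 (needs (1, 3), free (3, 5)); after release of (1, 1) the pool is (4, 6)
  run task-3 (needs (3, 4), free (4, 6)); after release of (1, 0) the pool is (5, 6)
  run task-7 (needs (5, 3), free (5, 6)); after release of (3, 2) the pool is (8, 8)
  run task-8 (needs (8, 1), free (8, 8)); after release of (2, 1) the pool is (10, 9)
  run task-4 (needs (5, 7), free (10, 9)); after release of (1, 3) the pool is (11, 12)


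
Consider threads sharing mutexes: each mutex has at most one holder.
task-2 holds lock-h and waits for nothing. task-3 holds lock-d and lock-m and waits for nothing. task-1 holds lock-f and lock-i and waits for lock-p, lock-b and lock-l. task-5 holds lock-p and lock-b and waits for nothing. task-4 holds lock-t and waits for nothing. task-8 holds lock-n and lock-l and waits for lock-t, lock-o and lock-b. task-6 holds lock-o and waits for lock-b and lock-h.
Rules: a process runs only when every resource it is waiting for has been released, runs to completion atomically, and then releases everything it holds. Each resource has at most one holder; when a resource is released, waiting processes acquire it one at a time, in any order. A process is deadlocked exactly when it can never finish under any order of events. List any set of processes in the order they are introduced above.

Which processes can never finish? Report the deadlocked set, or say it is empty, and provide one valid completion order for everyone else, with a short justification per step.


Nothing here is deadlocked.
Key observation: every chain of waits terminates; starting from the processes that wait on nothing, all the rest unlock in turn.
The rest can finish in the order task-4, task-2, task-5, task-6, task-3, task-8, task-1.
Step-by-step check:
  run task-4 (it waits on nothing); releases lock-t
  run task-2 (it waits on nothing); releases lock-h
  run task-5 (it waits on nothing); releases lock-p and lock-b
  run task-6 (all its waits — lock-b and lock-h — are resolved); releases lock-o
  run task-3 (it waits on nothing); releases lock-d and lock-m
  run task-8 (all its waits — lock-t, lock-o and lock-b — are resolved); releases lock-n and lock-l
  run task-1 (all its waits — lock-p, lock-b and lock-l — are resolved); releases lock-f and lock-i


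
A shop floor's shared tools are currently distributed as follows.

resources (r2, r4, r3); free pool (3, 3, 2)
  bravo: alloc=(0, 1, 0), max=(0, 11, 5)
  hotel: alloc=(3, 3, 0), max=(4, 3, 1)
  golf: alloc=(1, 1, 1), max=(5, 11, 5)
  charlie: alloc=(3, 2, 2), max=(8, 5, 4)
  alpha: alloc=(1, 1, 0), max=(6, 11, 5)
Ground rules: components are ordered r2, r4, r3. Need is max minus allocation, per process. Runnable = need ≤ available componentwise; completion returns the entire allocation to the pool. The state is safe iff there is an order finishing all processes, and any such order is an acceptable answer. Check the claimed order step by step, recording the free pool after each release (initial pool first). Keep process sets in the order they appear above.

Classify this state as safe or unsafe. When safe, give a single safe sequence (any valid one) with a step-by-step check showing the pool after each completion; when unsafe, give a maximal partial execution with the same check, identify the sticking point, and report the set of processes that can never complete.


The state is UNSAFE.
Key observation: once hotel, charlie finish, the pool peaks at (9, 8, 4) — and every remaining process still needs more r4 than that.
A maximal execution: hotel, charlie — then nothing else fits. Walking it through:
  pool = (3, 3, 2)
  hotel: need (1, 0, 1) fits (3, 3, 2); releases (3, 3, 0), pool now (6, 6, 2)
  charlie: need (5, 3, 2) fits (6, 6, 2); releases (3, 2, 2), pool now (9, 8, 4)
  bravo still needs (0, 10, 5) but only (9, 8, 4) is free — short on r4 and r3
  golf still needs (4, 10, 4) but only (9, 8, 4) is free — short on r4
  alpha still needs (5, 10, 5) but only (9, 8, 4) is free — short on r4 and r3
Processes that can never finish: bravo, golf and alpha.


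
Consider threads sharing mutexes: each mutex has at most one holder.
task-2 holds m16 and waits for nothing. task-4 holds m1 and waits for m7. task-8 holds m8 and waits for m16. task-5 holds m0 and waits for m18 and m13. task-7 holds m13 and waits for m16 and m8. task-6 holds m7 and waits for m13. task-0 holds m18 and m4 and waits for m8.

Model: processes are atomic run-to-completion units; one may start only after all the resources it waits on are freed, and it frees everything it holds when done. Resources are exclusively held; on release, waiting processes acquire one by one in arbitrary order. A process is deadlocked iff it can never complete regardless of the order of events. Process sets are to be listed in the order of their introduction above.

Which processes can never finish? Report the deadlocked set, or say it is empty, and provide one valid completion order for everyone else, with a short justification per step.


No process is deadlocked.
Key observation: every chain of waits terminates; starting from the processes that wait on nothing, all the rest unlock in turn.
One completion order for the rest: task-2, task-8, task-7, task-0, task-6, task-5, task-4.
Walking it through:
  task-2: no waits; runs immediately, freeing m16
  task-8 waits on m16 — all released -> runs and releases m8
  task-7 waits on m16 and m8 — all released -> runs and releases m13
  task-0 waits on m8 — all released -> runs and releases m18 and m4
  task-6 waits on m13 — all released -> runs and releases m7
  task-5 waits on m18 and m13 — all released -> runs and releases m0
  task-4 waits on m7 — all released -> runs and releases m1


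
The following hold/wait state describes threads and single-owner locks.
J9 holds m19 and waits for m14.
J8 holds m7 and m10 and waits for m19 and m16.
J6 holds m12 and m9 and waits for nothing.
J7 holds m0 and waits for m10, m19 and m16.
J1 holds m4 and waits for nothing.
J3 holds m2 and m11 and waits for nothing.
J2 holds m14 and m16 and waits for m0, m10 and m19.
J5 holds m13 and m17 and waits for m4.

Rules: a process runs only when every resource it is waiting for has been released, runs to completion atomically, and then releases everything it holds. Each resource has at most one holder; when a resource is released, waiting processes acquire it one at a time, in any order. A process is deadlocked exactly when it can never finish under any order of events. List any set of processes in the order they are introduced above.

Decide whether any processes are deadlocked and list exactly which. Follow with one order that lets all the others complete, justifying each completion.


Deadlocked set: J9, J8, J7 and J2.
Key observation: the knot is the closed ring of waits J9 -> J2 -> J9; J8 and J7 are caught in further circular waits.
The rest can finish in the order J1, J6, J5, J3.
Step-by-step check:
  J1 waits on nothing -> runs at once and releases m4
  J6 waits on nothing -> runs at once and releases m12 and m9
  J5 waits on m4 — all released -> runs and releases m13 and m17
  J3 waits on nothing -> runs at once and releases m2 and m11


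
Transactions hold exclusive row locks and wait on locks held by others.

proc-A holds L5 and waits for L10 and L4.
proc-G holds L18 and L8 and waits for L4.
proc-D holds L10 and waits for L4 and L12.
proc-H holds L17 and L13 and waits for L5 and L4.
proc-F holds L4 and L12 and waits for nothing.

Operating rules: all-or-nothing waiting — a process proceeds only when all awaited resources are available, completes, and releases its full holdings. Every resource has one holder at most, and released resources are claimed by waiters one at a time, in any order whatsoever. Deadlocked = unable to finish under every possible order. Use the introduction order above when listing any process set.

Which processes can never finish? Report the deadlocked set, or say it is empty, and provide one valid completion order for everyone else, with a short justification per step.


No process is deadlocked.
Key observation: all waits point, directly or indirectly, at processes that can finish, so nothing is permanently blocked.
One completion order for the rest: proc-F, proc-D, proc-A, proc-G, proc-H.
Check, step by step:
  run proc-F (it waits on nothing); releases L4 and L12
  proc-D waits on L4 and L12 — all released -> runs and releases L10
  proc-A waits on L10 and L4 — all released -> runs and releases L5
  proc-G waits on L4 — all released -> runs and releases L18 and L8
  proc-H waits on L5 and L4 — all released -> runs and releases L17 and L13


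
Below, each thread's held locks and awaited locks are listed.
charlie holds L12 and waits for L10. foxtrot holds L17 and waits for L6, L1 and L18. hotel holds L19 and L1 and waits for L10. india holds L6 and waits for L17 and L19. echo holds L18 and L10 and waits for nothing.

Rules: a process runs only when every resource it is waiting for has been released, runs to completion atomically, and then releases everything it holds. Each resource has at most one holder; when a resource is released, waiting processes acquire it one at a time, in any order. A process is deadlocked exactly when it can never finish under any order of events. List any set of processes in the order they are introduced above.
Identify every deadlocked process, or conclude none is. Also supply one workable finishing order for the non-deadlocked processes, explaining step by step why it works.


Deadlocked set: foxtrot and india.
Key observation: the wait chain closes on itself along foxtrot -> india -> foxtrot; no other process is dragged down with it.
A valid finishing order for the others: echo, hotel, charlie.
Step-by-step check:
  echo: no waits; runs immediately, freeing L18 and L10
  run hotel (all its waits — L10 — are resolved); releases L19 and L1
  run charlie (all its waits — L10 — are resolved); releases L12


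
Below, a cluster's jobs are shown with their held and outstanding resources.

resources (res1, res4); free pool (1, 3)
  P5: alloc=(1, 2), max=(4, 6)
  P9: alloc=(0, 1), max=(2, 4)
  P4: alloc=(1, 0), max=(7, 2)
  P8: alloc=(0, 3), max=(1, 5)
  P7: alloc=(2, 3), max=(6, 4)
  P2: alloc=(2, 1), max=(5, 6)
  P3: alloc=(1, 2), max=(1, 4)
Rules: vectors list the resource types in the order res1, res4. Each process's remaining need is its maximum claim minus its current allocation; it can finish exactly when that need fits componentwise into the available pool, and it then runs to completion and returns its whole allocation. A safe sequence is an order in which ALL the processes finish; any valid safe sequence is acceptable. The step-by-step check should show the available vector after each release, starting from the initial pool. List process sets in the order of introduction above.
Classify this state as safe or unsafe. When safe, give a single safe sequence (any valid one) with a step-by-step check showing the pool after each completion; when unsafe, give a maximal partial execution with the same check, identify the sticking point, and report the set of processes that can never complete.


UNSAFE — no complete ordering exists.
Key observation: the wall is res1: completing P3, P9, P8 brings the pool only to (2, 9), and all the rest need more.
The run P3, P9, P8 cannot be extended any further. Verifying each step:
  pool = (1, 3)
  P3: need (0, 2) fits (1, 3); releases (1, 2), pool now (2, 5)
  P9: need (2, 3) fits (2, 5); releases (0, 1), pool now (2, 6)
  P8: need (1, 2) fits (2, 6); releases (0, 3), pool now (2, 9)
  P5 cannot run: need (3, 4) vs free (2, 9) (insufficient res1)
  P4 cannot run: need (6, 2) vs free (2, 9) (insufficient res1)
  P7 cannot run: need (4, 1) vs free (2, 9) (insufficient res1)
  P2 cannot run: need (3, 5) vs free (2, 9) (insufficient res1)
Never able to finish: P5, P4, P7 and P2.


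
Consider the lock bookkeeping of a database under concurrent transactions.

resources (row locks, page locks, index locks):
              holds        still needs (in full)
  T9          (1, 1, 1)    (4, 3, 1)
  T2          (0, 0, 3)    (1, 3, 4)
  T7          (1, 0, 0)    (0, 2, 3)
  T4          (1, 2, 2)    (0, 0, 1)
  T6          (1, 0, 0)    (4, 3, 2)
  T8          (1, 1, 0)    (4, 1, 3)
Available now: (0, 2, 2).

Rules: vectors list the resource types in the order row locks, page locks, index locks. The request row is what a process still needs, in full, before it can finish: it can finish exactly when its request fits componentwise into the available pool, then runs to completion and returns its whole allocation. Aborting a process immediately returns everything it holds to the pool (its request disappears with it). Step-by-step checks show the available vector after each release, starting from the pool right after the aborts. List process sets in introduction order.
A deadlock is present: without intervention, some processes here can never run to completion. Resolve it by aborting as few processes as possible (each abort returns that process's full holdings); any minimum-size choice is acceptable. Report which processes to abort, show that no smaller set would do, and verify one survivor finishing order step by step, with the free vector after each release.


Abort T6 and T8.
Key observation: T9 was stuck for good until T6 and T8 gave back (2, 1, 0); in the order shown it finishes at step 3.
Why nothing smaller works — every single abort fails: T9 alone leaves T6 blocked (short on row locks); T2 alone leaves T9 blocked (short on row locks); T7 alone leaves T9 blocked (short on row locks); T4 alone leaves T9 blocked (short on row locks); T6 alone leaves T9 blocked (short on row locks); T8 alone leaves T9 blocked (short on row locks).
Survivors finish in the order: T4, T7, T9, T2. Check, step by step (pool after the aborts first):
  pool = (2, 3, 2)
  run T4 (needs (0, 0, 1), free (2, 3, 2)); after release of (1, 2, 2) the pool is (3, 5, 4)
  run T7 (needs (0, 2, 3), free (3, 5, 4)); after release of (1, 0, 0) the pool is (4, 5, 4)
  run T9 (needs (4, 3, 1), free (4, 5, 4)); after release of (1, 1, 1) the pool is (5, 6, 5)
  run T2 (needs (1, 3, 4), free (5, 6, 5)); after release of (0, 0, 3) the pool is (5, 6, 8)


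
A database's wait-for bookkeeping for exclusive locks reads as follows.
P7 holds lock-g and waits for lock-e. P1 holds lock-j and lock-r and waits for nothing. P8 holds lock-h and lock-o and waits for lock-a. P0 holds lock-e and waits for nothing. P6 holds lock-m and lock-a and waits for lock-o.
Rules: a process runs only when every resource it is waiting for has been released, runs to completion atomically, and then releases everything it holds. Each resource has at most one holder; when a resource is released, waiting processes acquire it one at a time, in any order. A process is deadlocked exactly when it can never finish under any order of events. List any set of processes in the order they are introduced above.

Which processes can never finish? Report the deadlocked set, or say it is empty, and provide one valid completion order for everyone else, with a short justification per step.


Deadlocked: P8 and P6.
Key observation: the knot is the closed ring of waits P8 -> P6 -> P8; no other process is dragged down with it.
A valid finishing order for the others: P1, P0, P7.
Step-by-step check:
  P1 waits on nothing -> runs at once and releases lock-j and lock-r
  P0 waits on nothing -> runs at once and releases lock-e
  P7 waits on lock-e — all released -> runs and releases lock-g


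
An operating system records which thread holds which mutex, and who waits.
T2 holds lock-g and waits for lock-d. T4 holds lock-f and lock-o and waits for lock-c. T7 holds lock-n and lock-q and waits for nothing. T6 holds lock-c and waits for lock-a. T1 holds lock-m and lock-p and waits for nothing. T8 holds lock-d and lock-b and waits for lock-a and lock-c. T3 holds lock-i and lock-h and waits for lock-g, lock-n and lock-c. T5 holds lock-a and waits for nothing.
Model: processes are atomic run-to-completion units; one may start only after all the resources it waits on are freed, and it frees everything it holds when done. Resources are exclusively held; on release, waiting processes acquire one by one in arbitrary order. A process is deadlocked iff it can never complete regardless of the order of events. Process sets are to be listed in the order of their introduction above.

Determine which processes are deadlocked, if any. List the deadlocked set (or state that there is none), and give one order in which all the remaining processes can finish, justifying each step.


Nothing here is deadlocked.
Key observation: no waiting chain loops back on itself — every chain ends at a process that waits on nothing, so everyone eventually runs.
A valid finishing order for the others: T5, T6, T1, T8, T2, T7, T3, T4.
Verifying each step:
  T5 waits on nothing -> runs at once and releases lock-a
  T6: everything it awaited (lock-a) is free; runs, freeing lock-c
  T1 waits on nothing -> runs at once and releases lock-m and lock-p
  T8: everything it awaited (lock-a and lock-c) is free; runs, freeing lock-d and lock-b
  T2: everything it awaited (lock-d) is free; runs, freeing lock-g
  T7 waits on nothing -> runs at once and releases lock-n and lock-q
  T3: everything it awaited (lock-g, lock-n and lock-c) is free; runs, freeing lock-i and lock-h
  T4: everything it awaited (lock-c) is free; runs, freeing lock-f and lock-o


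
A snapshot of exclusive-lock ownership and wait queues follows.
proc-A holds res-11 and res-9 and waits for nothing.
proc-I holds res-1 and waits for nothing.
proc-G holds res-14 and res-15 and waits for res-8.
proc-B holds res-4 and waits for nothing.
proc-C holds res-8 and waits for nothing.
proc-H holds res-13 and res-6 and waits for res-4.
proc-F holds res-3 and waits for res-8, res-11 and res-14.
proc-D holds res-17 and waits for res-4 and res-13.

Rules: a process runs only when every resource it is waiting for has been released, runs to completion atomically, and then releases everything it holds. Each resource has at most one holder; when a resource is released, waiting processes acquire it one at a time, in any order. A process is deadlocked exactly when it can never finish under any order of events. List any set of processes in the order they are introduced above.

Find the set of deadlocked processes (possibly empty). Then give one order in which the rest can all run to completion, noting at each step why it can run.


No process is deadlocked.
Key observation: every chain of waits terminates; starting from the processes that wait on nothing, all the rest unlock in turn.
One completion order for the rest: proc-C, proc-I, proc-B, proc-G, proc-H, proc-A, proc-F, proc-D.
Step-by-step check:
  proc-C waits on nothing -> runs at once and releases res-8
  proc-I waits on nothing -> runs at once and releases res-1
  proc-B waits on nothing -> runs at once and releases res-4
  proc-G waits on res-8 — all released -> runs and releases res-14 and res-15
  proc-H waits on res-4 — all released -> runs and releases res-13 and res-6
  proc-A waits on nothing -> runs at once and releases res-11 and res-9
  proc-F waits on res-8, res-11 and res-14 — all released -> runs and releases res-3
  proc-D waits on res-4 and res-13 — all released -> runs and releases res-17


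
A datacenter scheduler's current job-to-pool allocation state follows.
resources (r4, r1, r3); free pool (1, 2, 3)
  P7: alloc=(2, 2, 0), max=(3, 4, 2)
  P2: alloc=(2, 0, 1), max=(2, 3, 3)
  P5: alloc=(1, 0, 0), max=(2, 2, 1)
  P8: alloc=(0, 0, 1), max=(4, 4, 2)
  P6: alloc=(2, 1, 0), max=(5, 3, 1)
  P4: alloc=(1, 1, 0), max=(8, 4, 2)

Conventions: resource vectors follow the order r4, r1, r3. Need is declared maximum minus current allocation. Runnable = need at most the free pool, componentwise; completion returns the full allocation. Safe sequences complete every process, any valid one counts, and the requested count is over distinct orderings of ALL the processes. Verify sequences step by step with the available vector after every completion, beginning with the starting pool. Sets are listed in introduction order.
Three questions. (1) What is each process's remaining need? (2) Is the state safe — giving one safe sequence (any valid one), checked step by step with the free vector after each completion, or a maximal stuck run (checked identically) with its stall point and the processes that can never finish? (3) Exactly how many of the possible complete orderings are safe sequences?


(1) Remaining need (order r4, r1, r3):
  P7: (1, 2, 2)
  P2: (0, 3, 2)
  P5: (1, 2, 1)
  P8: (4, 4, 1)
  P6: (3, 2, 1)
  P4: (7, 3, 2)
(2) SAFE, for example via the order P7, P5, P8, P2, P6, P4.
Key observation: P7 marks the first exact bind of the order: its need (1, 2, 2) fits the free (1, 2, 3) with zero slack on a requested resource.
Walking it through:
  pool = (1, 2, 3)
  P7 needs (1, 2, 2) <= (1, 2, 3) -> finishes; pool += (2, 2, 0) = (3, 4, 3)
  P5 needs (1, 2, 1) <= (3, 4, 3) -> finishes; pool += (1, 0, 0) = (4, 4, 3)
  P8 needs (4, 4, 1) <= (4, 4, 3) -> finishes; pool += (0, 0, 1) = (4, 4, 4)
  P2 needs (0, 3, 2) <= (4, 4, 4) -> finishes; pool += (2, 0, 1) = (6, 4, 5)
  P6 needs (3, 2, 1) <= (6, 4, 5) -> finishes; pool += (2, 1, 0) = (8, 5, 5)
  P4 needs (7, 3, 2) <= (8, 5, 5) -> finishes; pool += (1, 1, 0) = (9, 6, 5)
(3) Exactly 40 of the possible complete orderings are safe sequences.


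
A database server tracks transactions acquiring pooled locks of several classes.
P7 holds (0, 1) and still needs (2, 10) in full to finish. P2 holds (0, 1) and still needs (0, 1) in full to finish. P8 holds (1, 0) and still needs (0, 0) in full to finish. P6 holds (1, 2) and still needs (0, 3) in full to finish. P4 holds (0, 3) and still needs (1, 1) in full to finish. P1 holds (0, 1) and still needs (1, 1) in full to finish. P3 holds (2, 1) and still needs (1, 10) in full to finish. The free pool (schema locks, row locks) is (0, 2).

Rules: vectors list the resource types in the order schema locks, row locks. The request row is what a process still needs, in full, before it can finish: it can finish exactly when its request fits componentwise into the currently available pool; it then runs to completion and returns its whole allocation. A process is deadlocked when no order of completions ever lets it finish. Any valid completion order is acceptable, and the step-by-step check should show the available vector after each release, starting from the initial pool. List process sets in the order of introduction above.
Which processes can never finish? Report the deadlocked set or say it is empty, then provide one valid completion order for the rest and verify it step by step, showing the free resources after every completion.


Deadlocked: P7 and P3.
Key observation: the pool after P2, P6, P8, P4, P1 is (2, 9); every surviving request exceeds it in row locks, so progress ends there.
One completion order for the rest: P2, P6, P8, P4, P1. Check, step by step:
  pool = (0, 2)
  run P2 (needs (0, 1), free (0, 2)); after release of (0, 1) the pool is (0, 3)
  run P6 (needs (0, 3), free (0, 3)); after release of (1, 2) the pool is (1, 5)
  run P8 (needs (0, 0), free (1, 5)); after release of (1, 0) the pool is (2, 5)
  run P4 (needs (1, 1), free (2, 5)); after release of (0, 3) the pool is (2, 8)
  run P1 (needs (1, 1), free (2, 8)); after release of (0, 1) the pool is (2, 9)
The stuck group stays short no matter what:
  P7 cannot run: need (2, 10) vs free (2, 9) (insufficient row locks)
  P3 cannot run: need (1, 10) vs free (2, 9) (insufficient row locks)


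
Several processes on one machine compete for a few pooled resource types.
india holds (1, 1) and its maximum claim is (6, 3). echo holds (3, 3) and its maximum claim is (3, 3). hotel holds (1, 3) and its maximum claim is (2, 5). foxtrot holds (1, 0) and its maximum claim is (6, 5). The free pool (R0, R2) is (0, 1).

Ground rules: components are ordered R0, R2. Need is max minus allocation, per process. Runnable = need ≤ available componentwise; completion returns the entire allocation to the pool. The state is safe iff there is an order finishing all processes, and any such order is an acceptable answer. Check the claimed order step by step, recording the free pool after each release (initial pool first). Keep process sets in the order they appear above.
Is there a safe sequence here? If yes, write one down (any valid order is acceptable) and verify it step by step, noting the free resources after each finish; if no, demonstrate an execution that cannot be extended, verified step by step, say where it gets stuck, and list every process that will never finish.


UNSAFE.
Key observation: after echo, hotel complete, (4, 7) is the best the pool ever gets, yet each leftover process wants more R0.
A maximal execution: echo, hotel — then nothing else fits. Walking it through:
  pool = (0, 1)
  echo needs (0, 0) <= (0, 1) -> finishes; pool += (3, 3) = (3, 4)
  hotel needs (1, 2) <= (3, 4) -> finishes; pool += (1, 3) = (4, 7)
  india still needs (5, 2) but only (4, 7) is free — short on R0
  foxtrot still needs (5, 5) but only (4, 7) is free — short on R0
Permanently blocked: india and foxtrot.


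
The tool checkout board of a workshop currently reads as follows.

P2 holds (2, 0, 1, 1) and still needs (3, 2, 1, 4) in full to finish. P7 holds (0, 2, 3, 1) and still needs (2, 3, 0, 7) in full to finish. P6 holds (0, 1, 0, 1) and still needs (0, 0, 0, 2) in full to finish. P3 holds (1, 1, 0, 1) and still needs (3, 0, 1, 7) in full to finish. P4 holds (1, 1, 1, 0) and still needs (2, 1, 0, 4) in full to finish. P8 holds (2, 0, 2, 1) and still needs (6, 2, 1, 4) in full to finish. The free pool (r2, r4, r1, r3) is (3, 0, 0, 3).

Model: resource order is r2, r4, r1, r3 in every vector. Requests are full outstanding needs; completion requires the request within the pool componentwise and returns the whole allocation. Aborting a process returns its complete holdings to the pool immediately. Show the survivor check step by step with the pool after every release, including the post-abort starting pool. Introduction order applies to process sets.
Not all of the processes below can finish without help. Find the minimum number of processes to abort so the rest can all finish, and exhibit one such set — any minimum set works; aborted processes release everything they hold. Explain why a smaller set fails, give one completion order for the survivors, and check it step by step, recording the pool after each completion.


The answer: abort P3.
Key observation: P7 had no path to completion before; after the abort of P3 ((1, 1, 0, 1) returned), step 5 is where it fits.
Why nothing smaller works: aborting no one leaves the state deadlocked as given.
The survivors complete as P4, P2, P6, P8, P7. Walking it through (starting from the post-abort pool):
  pool = (4, 1, 0, 4)
  run P4 (needs (2, 1, 0, 4), free (4, 1, 0, 4)); after release of (1, 1, 1, 0) the pool is (5, 2, 1, 4)
  run P2 (needs (3, 2, 1, 4), free (5, 2, 1, 4)); after release of (2, 0, 1, 1) the pool is (7, 2, 2, 5)
  run P6 (needs (0, 0, 0, 2), free (7, 2, 2, 5)); after release of (0, 1, 0, 1) the pool is (7, 3, 2, 6)
  run P8 (needs (6, 2, 1, 4), free (7, 3, 2, 6)); after release of (2, 0, 2, 1) the pool is (9, 3, 4, 7)
  run P7 (needs (2, 3, 0, 7), free (9, 3, 4, 7)); after release of (0, 2, 3, 1) the pool is (9, 5, 7, 8)


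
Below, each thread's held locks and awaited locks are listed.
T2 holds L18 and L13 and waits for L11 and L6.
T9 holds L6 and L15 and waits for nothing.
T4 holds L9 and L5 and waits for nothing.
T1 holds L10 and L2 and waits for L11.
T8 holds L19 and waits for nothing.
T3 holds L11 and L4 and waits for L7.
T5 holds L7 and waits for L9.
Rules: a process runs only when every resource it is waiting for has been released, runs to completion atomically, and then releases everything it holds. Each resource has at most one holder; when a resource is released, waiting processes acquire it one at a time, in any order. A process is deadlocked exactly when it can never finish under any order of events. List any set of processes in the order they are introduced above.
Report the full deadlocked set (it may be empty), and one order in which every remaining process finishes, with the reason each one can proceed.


The deadlocked set is empty.
Key observation: no waiting chain loops back on itself — every chain ends at a process that waits on nothing, so everyone eventually runs.
One completion order for the rest: T4, T9, T5, T3, T8, T1, T2.
Step-by-step check:
  T4 waits on nothing -> runs at once and releases L9 and L5
  T9 waits on nothing -> runs at once and releases L6 and L15
  run T5 (all its waits — L9 — are resolved); releases L7
  run T3 (all its waits — L7 — are resolved); releases L11 and L4
  T8 waits on nothing -> runs at once and releases L19
  run T1 (all its waits — L11 — are resolved); releases L10 and L2
  run T2 (all its waits — L11 and L6 — are resolved); releases L18 and L13


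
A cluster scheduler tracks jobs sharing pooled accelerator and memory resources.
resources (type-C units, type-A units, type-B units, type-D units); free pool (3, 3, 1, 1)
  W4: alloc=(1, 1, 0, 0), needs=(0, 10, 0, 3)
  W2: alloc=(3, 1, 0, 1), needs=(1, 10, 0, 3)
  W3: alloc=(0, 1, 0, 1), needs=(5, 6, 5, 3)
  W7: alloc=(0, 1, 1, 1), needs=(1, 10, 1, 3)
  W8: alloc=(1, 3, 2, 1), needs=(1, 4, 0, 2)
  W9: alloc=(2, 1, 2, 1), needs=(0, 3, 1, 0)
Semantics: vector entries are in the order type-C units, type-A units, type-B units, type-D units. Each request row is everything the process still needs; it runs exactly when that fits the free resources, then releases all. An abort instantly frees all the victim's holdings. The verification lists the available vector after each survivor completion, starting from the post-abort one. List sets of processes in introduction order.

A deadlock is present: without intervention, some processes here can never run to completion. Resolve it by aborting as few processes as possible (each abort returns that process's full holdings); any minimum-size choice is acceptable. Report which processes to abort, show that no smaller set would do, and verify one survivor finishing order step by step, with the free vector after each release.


Abort W2 and W7.
Key observation: before aborting W2 and W7, W4 was permanently blocked — no order could ever run it; afterwards it completes at step 4.
Why nothing smaller works — every single abort fails: W4 alone leaves W2 blocked (short on type-A units); W2 alone leaves W4 blocked (short on type-A units); W3 alone leaves W4 blocked (short on type-A units); W7 alone leaves W4 blocked (short on type-A units); W8 alone leaves W4 blocked (short on type-A units); W9 alone leaves W4 blocked (short on type-A units).
One survivor order: W9, W8, W3, W4. Check, step by step (post-abort pool first):
  pool = (6, 5, 2, 3)
  W9 needs (0, 3, 1, 0) <= (6, 5, 2, 3) -> finishes; pool += (2, 1, 2, 1) = (8, 6, 4, 4)
  W8 needs (1, 4, 0, 2) <= (8, 6, 4, 4) -> finishes; pool += (1, 3, 2, 1) = (9, 9, 6, 5)
  W3 needs (5, 6, 5, 3) <= (9, 9, 6, 5) -> finishes; pool += (0, 1, 0, 1) = (9, 10, 6, 6)
  W4 needs (0, 10, 0, 3) <= (9, 10, 6, 6) -> finishes; pool += (1, 1, 0, 0) = (10, 11, 6, 6)


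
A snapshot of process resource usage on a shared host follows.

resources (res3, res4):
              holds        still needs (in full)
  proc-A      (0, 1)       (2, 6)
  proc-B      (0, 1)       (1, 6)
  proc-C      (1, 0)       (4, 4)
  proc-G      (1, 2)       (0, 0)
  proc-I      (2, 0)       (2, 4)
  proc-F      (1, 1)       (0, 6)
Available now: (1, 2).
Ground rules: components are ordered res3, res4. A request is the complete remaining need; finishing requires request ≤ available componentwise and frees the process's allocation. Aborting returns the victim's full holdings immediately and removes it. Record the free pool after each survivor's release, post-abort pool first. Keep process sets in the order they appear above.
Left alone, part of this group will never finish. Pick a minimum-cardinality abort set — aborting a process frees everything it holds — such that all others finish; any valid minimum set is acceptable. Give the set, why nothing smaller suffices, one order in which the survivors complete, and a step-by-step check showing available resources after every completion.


Abort proc-A and proc-F.
Key observation: the returned (1, 2) from proc-A and proc-F is what brings proc-B — unrunnable before, under any order — into play at step 3.
Minimality, checking each single-abort alternative: proc-A alone leaves proc-B blocked (short on res4); proc-B alone leaves proc-A blocked (short on res4); proc-C alone leaves proc-A blocked (short on res4); proc-G alone leaves proc-A blocked (short on res4); proc-I alone leaves proc-A blocked (short on res4); proc-F alone leaves proc-A blocked (short on res4).
The survivors complete as proc-I, proc-G, proc-B, proc-C. Step-by-step check (starting from the post-abort pool):
  pool = (2, 4)
  proc-I: need (2, 4) fits (2, 4); releases (2, 0), pool now (4, 4)
  proc-G: need (0, 0) fits (4, 4); releases (1, 2), pool now (5, 6)
  proc-B: need (1, 6) fits (5, 6); releases (0, 1), pool now (5, 7)
  proc-C: need (4, 4) fits (5, 7); releases (1, 0), pool now (6, 7)


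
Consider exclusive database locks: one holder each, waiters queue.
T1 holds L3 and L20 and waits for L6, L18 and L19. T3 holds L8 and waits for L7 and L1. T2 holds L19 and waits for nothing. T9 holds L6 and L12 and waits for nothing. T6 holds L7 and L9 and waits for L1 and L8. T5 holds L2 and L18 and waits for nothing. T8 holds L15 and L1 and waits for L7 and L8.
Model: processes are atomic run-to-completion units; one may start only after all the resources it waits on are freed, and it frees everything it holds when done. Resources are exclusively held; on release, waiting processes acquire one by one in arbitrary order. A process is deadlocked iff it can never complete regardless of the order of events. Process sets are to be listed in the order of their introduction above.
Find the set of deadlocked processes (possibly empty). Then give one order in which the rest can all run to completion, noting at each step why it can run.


Deadlocked set: T3, T6 and T8.
Key observation: the waits loop around T3 -> T6 -> T3 with no way out; T8 is caught in further circular waits.
A valid finishing order for the others: T9, T5, T2, T1.
Verifying each step:
  run T9 (it waits on nothing); releases L6 and L12
  run T5 (it waits on nothing); releases L2 and L18
  run T2 (it waits on nothing); releases L19
  run T1 (all its waits — L6, L18 and L19 — are resolved); releases L3 and L20


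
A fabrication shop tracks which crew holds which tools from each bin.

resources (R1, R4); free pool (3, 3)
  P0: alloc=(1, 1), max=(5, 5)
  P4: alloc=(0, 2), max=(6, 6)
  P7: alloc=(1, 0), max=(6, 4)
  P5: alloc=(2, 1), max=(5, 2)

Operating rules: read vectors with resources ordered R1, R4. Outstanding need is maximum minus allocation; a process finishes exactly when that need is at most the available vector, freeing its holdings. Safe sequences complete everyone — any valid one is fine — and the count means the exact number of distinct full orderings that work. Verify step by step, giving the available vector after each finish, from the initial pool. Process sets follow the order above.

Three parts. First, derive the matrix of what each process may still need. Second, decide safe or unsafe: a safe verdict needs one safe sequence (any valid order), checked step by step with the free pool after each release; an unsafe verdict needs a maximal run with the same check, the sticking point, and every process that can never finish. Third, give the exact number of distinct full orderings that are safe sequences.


(1) Remaining need (order R1, R4):
  P0: (4, 4)
  P4: (6, 4)
  P7: (5, 4)
  P5: (3, 1)
(2) SAFE. One safe sequence: P5, P7, P0, P4.
Key observation: reading the order forward, P5 is the first process whose need (3, 1) meets the free pool (3, 3) exactly on a resource it requests.
Walking it through:
  pool = (3, 3)
  P5: need (3, 1) fits (3, 3); releases (2, 1), pool now (5, 4)
  P7: need (5, 4) fits (5, 4); releases (1, 0), pool now (6, 4)
  P0: need (4, 4) fits (6, 4); releases (1, 1), pool now (7, 5)
  P4: need (6, 4) fits (7, 5); releases (0, 2), pool now (7, 7)
(3) Precisely 4 of the possible complete orderings are safe sequences.
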